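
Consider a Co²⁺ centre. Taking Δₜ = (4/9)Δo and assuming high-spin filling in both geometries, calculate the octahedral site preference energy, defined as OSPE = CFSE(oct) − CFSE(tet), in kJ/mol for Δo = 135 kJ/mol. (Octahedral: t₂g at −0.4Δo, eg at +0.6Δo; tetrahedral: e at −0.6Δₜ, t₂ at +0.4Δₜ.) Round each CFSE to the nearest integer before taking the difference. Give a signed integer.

Co²⁺: group 9, so d-count = 9 − 2 = 7.
In an octahedral site d⁷ (HS) is t2g^5 e_g^2, giving CFSE(oct) = -0.8Δo = -108 kJ/mol.
In a tetrahedral site the filling is e^4 t2^3: CFSE(tet) = -1.2Δₜ = -1.2 × (4/9)(135) = -72 kJ/mol.
OSPE = CFSE(oct) − CFSE(tet) = -108 − (-72) = -36 kJ/mol.

-36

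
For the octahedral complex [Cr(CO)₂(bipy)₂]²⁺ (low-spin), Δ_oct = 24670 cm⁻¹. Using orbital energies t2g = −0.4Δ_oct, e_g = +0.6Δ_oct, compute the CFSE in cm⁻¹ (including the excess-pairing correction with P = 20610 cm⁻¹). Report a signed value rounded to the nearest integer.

Ligand charges: 2×(+0) from CO and 2×(+0) from bipy sum to +0; with overall charge +2, Cr is +2.
Group 6 minus oxidation state +2 gives a d⁴ configuration for Cr²⁺.
Electron filling gives t2g^4 e_g^0.
The orbital stabilization is -1.6Δ_oct = -1.6 × 24670 = -39472 cm⁻¹.
High-spin d⁴ would be t2g^3 e_g^1 with 0 pairs; low-spin has 1, so 1 excess pair costs +1P = +20610 cm⁻¹.
Net CFSE = -39472 + 20610 = -18862 cm⁻¹.

-18862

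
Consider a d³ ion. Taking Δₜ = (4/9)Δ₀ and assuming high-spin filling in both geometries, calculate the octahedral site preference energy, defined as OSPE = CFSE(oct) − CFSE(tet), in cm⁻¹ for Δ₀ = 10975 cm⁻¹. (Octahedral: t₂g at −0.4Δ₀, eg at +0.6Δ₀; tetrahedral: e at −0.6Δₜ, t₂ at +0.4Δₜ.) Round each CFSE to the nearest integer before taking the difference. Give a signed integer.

-9268

In an octahedral site d³ (HS) is t2g^3 e_g^0, giving CFSE(oct) = -1.2Δ₀ = -13170 cm⁻¹.
In a tetrahedral site the filling is e^2 t2^1: CFSE(tet) = -0.8Δₜ = -0.8 × (4/9)(10975) = -3902 cm⁻¹.
OSPE = -13170 − (-3902) = -9268 cm⁻¹.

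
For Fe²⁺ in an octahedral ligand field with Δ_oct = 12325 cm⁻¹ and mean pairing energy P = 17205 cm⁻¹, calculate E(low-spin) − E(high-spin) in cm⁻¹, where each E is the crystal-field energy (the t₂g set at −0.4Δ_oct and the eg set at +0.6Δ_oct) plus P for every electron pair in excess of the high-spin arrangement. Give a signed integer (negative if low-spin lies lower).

9760

Fe is in group 8, so Fe²⁺ is d⁶ (8 − 2 = 6).
In the high-spin limit (t₂g⁴ eg²) the orbital term is -0.4Δ_oct = -4930 cm⁻¹, with no excess pairing.
Low-spin: t₂g⁶ eg⁰, orbital CFSE = -2.4Δ_oct = -29580 cm⁻¹; plus 2 excess pairs × P = +34410 cm⁻¹; total 4830 cm⁻¹.
E(LS) − E(HS) = 4830 − (-4930) = 9760 cm⁻¹.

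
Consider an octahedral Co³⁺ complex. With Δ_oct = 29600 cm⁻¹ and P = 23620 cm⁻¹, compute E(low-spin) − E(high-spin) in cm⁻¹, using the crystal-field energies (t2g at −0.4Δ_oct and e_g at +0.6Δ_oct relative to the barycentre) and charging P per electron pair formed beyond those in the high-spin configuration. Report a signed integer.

-11960

Co sits in group 9; removing 3 electrons leaves Co³⁺ with 9 − 3 = 6 d electrons.
High-spin d⁶ fills as t2g^4 e_g^2 with CFSE 4(−0.4) + 2(+0.6) = -0.4Δ_oct = -11840 cm⁻¹.
Low-spin t2g^6 e_g^0 gives -2.4Δ_oct = -71040 cm⁻¹, but forming 2 extra pairs costs 2P = 47240 cm⁻¹, so E(LS) = -71040 + 47240 = -23800 cm⁻¹.
E(LS) − E(HS) = -23800 − (-11840) = -11960 cm⁻¹.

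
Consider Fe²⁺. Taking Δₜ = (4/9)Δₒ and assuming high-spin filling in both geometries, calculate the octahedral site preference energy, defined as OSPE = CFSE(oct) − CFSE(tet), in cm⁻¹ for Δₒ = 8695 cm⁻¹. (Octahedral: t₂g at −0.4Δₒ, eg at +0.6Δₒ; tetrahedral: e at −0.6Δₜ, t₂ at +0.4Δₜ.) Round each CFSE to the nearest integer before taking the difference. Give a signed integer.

Fe²⁺: group 8, so d-count = 8 − 2 = 6.
In an octahedral site d⁶ (HS) is t₂g⁴ eg², giving CFSE(oct) = -0.4Δₒ = -3478 cm⁻¹.
In a tetrahedral site the filling is e³ t₂³: CFSE(tet) = -0.6Δₜ = -0.6 × (4/9)(8695) = -2319 cm⁻¹.
OSPE = CFSE(oct) − CFSE(tet) = -3478 − (-2319) = -1159 cm⁻¹.

-1159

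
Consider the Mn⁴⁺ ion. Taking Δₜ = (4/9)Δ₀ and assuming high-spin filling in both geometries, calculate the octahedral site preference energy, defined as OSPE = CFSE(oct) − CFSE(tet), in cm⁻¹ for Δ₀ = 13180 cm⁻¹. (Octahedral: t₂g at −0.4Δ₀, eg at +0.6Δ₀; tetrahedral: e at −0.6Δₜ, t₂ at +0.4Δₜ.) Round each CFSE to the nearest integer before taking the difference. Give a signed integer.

-11130

Mn is in group 7, so Mn⁴⁺ is d³ (7 − 4 = 3).
In an octahedral site d³ (HS) is t2g^3 e_g^0, giving CFSE(oct) = -1.2Δ₀ = -15816 cm⁻¹.
In a tetrahedral site the filling is e^2 t2^1: CFSE(tet) = -0.8Δₜ = -0.8 × (4/9)(13180) = -4686 cm⁻¹.
Subtracting, OSPE = -15816 − (-4686) = -11130 cm⁻¹.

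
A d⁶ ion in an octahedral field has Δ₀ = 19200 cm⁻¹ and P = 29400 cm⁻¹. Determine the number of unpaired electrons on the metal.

4

Since Δ₀ = 19200 cm⁻¹ < P = 29400 cm⁻¹, the complex adopts the high-spin configuration.
That gives t2g^4 e_g^2.
Unpaired electrons: 4.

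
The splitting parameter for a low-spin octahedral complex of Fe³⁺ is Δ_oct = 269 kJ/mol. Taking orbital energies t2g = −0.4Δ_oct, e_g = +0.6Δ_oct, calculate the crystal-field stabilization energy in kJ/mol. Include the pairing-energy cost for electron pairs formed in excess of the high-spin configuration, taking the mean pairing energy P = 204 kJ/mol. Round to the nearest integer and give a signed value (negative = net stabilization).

Group 8 minus oxidation state +3 gives a d⁵ configuration for Fe³⁺.
The d⁵ electrons fill as t2g^5 e_g^0.
CFSE(orbital) = 5×(-0.4Δ_oct) + 0×(0.6Δ_oct) = -2.0Δ_oct; with Δ_oct = 269 kJ/mol that is -538 kJ/mol.
High-spin d⁵ would be t2g^3 e_g^2 with 0 pairs; low-spin has 2, so 2 excess pairs cost +2P = +408 kJ/mol.
Net CFSE = -538 + 408 = -130 kJ/mol.

-130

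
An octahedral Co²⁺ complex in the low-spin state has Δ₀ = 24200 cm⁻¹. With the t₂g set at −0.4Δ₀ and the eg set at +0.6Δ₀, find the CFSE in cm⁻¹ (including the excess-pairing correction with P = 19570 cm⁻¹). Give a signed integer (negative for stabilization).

-23990

Co is in group 9, so Co²⁺ is d⁷ (9 − 2 = 7).
The d⁷ electrons fill as t₂g⁶ eg¹.
CFSE(orbital) = 6×(-0.4Δ₀) + 1×(0.6Δ₀) = -1.8Δ₀; with Δ₀ = 24200 cm⁻¹ that is -43560 cm⁻¹.
Pairing penalty: 3 pairs vs 2 in the high-spin reference → 1 extra × P = 19570 cm⁻¹.
Net CFSE = -43560 + 19570 = -23990 cm⁻¹.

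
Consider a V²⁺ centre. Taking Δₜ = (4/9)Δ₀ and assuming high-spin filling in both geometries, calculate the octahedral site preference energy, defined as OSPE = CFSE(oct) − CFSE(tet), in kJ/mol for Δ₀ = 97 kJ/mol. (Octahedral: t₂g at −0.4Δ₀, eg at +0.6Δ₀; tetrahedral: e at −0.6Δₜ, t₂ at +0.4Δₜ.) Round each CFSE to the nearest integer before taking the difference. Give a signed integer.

V sits in group 5; removing 2 electrons leaves V²⁺ with 5 − 2 = 3 d electrons.
Octahedral (high-spin): t2g^3 e_g^0, CFSE = 3(−0.4) + 0(+0.6) = -1.2Δ₀ = -1.2 × 97 = -116 kJ/mol.
Tetrahedral: e^2 t2^1, CFSE = 2(−0.6) + 1(+0.4) = -0.8Δₜ = -0.8 × (4/9) × 97 = -34 kJ/mol.
OSPE = -116 − (-34) = -82 kJ/mol.

-82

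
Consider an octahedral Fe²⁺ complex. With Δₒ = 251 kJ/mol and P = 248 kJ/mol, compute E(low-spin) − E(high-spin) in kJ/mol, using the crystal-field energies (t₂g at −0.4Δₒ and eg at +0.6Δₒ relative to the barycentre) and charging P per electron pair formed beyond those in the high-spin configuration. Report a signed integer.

Fe sits in group 8; removing 2 electrons leaves Fe²⁺ with 8 − 2 = 6 d electrons.
High-spin: t₂g⁴ eg², CFSE = -0.4Δₒ = -100 kJ/mol.
Low-spin t₂g⁶ eg⁰ gives -2.4Δₒ = -602 kJ/mol, but forming 2 extra pairs costs 2P = 496 kJ/mol, so E(LS) = -602 + 496 = -106 kJ/mol.
The difference is -106 − (-100) = -6 kJ/mol, so low-spin lies lower.

-6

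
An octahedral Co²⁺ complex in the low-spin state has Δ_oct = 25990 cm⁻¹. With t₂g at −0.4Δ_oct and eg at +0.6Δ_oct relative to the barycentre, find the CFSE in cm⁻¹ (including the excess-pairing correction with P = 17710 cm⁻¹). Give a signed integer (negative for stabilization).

Co²⁺: group 9, so d-count = 9 − 2 = 7.
Electron filling gives t₂g⁶ eg¹.
CFSE(orbital) = 6×(-0.4Δ_oct) + 1×(0.6Δ_oct) = -1.8Δ_oct; with Δ_oct = 25990 cm⁻¹ that is -46782 cm⁻¹.
Relative to high-spin t₂g⁵ eg² (2 paired), the low-spin configuration has 1 additional pair, contributing +1 × 17710 = +17710 cm⁻¹.
Combining: -46782 + 17710 = -29072 cm⁻¹.

-29072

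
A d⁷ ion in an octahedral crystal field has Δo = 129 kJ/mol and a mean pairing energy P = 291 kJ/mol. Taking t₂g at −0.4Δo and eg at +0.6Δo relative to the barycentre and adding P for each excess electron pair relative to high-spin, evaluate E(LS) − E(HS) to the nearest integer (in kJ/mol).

High-spin: t₂g⁵ eg², CFSE = -0.8Δo = -103 kJ/mol.
Low-spin: t₂g⁶ eg¹, orbital CFSE = -1.8Δo = -232 kJ/mol; plus 1 excess pair × P = +291 kJ/mol; total 59 kJ/mol.
Thus E(LS) − E(HS) = 162 kJ/mol.

162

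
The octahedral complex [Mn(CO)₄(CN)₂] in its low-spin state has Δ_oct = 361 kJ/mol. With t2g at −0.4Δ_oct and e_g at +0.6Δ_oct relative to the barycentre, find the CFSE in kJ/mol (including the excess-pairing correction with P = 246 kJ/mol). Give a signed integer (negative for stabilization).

-230

Ligand charges: 4×(+0) from CO and 2×(-1) from CN⁻ sum to -2; with overall charge +0, Mn is +2.
Mn is in group 7, so Mn²⁺ is d⁵ (7 − 2 = 5).
Configuration: t2g^5 e_g^0.
Orbital CFSE = 5(-0.4) + 0(0.6) = -2.0Δ_oct = -2.0 × 361 = -722 kJ/mol.
Relative to high-spin t2g^3 e_g^2 (0 paired), the low-spin configuration has 2 additional pairs, contributing +2 × 246 = +492 kJ/mol.
Combining: -722 + 492 = -230 kJ/mol.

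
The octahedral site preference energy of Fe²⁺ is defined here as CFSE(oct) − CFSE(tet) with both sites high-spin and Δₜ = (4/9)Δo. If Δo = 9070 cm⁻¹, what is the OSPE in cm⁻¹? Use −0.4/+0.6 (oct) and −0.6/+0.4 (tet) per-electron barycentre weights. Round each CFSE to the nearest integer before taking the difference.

-1209

Fe²⁺: group 8, so d-count = 8 − 2 = 6.
Octahedral high-spin t₂g⁴ eg²: CFSE = -0.4 × 9070 = -3628 cm⁻¹.
Tetrahedral e³ t₂³ gives -0.6Δₜ = -0.6 × (4/9) × 9070 = -2419 cm⁻¹.
OSPE = -3628 − (-2419) = -1209 cm⁻¹.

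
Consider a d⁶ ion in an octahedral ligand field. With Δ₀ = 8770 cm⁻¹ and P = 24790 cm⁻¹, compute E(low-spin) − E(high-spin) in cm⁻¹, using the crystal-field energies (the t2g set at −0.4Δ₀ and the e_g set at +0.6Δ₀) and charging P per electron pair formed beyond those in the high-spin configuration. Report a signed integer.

High-spin d⁶ fills as t2g^4 e_g^2 with CFSE 4(−0.4) + 2(+0.6) = -0.4Δ₀ = -3508 cm⁻¹.
Low-spin t2g^6 e_g^0 gives -2.4Δ₀ = -21048 cm⁻¹, but forming 2 extra pairs costs 2P = 49580 cm⁻¹, so E(LS) = -21048 + 49580 = 28532 cm⁻¹.
The difference is 28532 − (-3508) = 32040 cm⁻¹, so high-spin lies lower.

32040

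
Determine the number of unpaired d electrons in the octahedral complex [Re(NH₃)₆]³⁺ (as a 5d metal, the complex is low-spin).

NH₃ is neutral, so the +3 overall charge sits on Re: oxidation state +3.
Re sits in group 7; removing 3 electrons leaves Re³⁺ with 7 − 3 = 4 d electrons.
Configuration: t₂g⁴ eg⁰, giving 2 unpaired electrons.

2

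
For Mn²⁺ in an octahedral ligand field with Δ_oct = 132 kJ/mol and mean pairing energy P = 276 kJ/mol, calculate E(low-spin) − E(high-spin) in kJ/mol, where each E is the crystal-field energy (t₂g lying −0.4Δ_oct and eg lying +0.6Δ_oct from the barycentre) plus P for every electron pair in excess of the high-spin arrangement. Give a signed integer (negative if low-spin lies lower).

288

Mn is in group 7, so Mn²⁺ is d⁵ (7 − 2 = 5).
High-spin d⁵ fills as t₂g³ eg² with CFSE 3(−0.4) + 2(+0.6) = 0.0Δ_oct = 0 kJ/mol.
For low-spin the configuration is t₂g⁵ eg⁰: orbital energy -2.0 × 132 = -264 kJ/mol, and 2 additional pairs relative to high-spin add 552 kJ/mol, giving 288 kJ/mol.
Thus E(LS) − E(HS) = 288 kJ/mol.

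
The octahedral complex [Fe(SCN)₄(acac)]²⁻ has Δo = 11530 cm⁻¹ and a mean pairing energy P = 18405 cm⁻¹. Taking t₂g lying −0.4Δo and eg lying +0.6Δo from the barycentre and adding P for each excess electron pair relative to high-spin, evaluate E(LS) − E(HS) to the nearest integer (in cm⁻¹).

13750

Ligand charges: 4×(-1) from SCN⁻ and 1×(-1) from acac⁻ sum to -5; with overall charge -2, Fe is +3.
Fe sits in group 8; removing 3 electrons leaves Fe³⁺ with 8 − 3 = 5 d electrons.
High-spin d⁵ fills as t₂g³ eg² with CFSE 3(−0.4) + 2(+0.6) = 0.0Δo = 0 cm⁻¹.
Low-spin t₂g⁵ eg⁰ gives -2.0Δo = -23060 cm⁻¹, but forming 2 extra pairs costs 2P = 36810 cm⁻¹, so E(LS) = -23060 + 36810 = 13750 cm⁻¹.
Thus E(LS) − E(HS) = 13750 cm⁻¹.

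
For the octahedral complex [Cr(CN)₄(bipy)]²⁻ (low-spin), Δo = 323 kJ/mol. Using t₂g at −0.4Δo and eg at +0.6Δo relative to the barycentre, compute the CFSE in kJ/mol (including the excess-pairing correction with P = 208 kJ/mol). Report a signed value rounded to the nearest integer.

Ligand charges: 4×(-1) from CN⁻ and 1×(+0) from bipy sum to -4; with overall charge -2, Cr is +2.
Cr²⁺: group 6, so d-count = 6 − 2 = 4.
Electron filling gives t₂g⁴ eg⁰.
The orbital stabilization is -1.6Δo = -1.6 × 323 = -517 kJ/mol.
Pairing penalty: 1 pair vs 0 in the high-spin reference → 1 extra × P = 208 kJ/mol.
Net CFSE = -517 + 208 = -309 kJ/mol.

-309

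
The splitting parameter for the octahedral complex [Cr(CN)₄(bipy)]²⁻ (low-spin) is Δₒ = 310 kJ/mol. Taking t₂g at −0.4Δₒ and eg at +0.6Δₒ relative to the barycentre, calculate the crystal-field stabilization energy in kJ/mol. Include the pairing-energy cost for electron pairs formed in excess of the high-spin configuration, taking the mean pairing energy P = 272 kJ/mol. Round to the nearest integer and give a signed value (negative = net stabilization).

Ligand charges: 4×(-1) from CN⁻ and 1×(+0) from bipy sum to -4; with overall charge -2, Cr is +2.
Cr is in group 6, so Cr²⁺ is d⁴ (6 − 2 = 4).
Configuration: t₂g⁴ eg⁰.
CFSE(orbital) = 4×(-0.4Δₒ) + 0×(0.6Δₒ) = -1.6Δₒ; with Δₒ = 310 kJ/mol that is -496 kJ/mol.
Relative to high-spin t₂g³ eg¹ (0 paired), the low-spin configuration has 1 additional pair, contributing +1 × 272 = +272 kJ/mol.
Combining: -496 + 272 = -224 kJ/mol.

-224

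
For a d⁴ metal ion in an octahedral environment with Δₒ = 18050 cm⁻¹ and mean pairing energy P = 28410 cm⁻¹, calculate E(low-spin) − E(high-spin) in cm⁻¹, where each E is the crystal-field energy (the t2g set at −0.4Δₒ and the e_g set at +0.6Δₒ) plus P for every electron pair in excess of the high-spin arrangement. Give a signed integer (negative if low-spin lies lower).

10360

In the high-spin limit (t2g^3 e_g^1) the orbital term is -0.6Δₒ = -10830 cm⁻¹, with no excess pairing.
Low-spin: t2g^4 e_g^0, orbital CFSE = -1.6Δₒ = -28880 cm⁻¹; plus 1 excess pair × P = +28410 cm⁻¹; total -470 cm⁻¹.
E(LS) − E(HS) = -470 − (-10830) = 10360 cm⁻¹.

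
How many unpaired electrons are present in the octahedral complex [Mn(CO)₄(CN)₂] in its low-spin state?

Ligand charges: 4×(+0) from CO and 2×(-1) from CN⁻ sum to -2; with overall charge +0, Mn is +2.
Group 7 minus oxidation state +2 gives a d⁵ configuration for Mn²⁺.
Configuration: t₂g⁵ eg⁰, giving 1 unpaired electron.

1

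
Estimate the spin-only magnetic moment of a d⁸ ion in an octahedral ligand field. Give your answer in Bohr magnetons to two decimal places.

Configuration: t₂g⁶ eg² → 2 unpaired electrons.
μ(spin-only) = √[2(2+2)] = √8 ≈ 2.83 Bohr magnetons.

2.83 Bohr magnetons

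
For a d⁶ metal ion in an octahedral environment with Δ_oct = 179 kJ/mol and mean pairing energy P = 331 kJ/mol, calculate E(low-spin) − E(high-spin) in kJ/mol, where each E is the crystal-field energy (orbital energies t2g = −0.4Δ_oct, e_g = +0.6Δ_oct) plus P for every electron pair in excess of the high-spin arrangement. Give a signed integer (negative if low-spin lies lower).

High-spin d⁶ fills as t2g^4 e_g^2 with CFSE 4(−0.4) + 2(+0.6) = -0.4Δ_oct = -72 kJ/mol.
Low-spin: t2g^6 e_g^0, orbital CFSE = -2.4Δ_oct = -430 kJ/mol; plus 2 excess pairs × P = +662 kJ/mol; total 232 kJ/mol.
Thus E(LS) − E(HS) = 304 kJ/mol.

304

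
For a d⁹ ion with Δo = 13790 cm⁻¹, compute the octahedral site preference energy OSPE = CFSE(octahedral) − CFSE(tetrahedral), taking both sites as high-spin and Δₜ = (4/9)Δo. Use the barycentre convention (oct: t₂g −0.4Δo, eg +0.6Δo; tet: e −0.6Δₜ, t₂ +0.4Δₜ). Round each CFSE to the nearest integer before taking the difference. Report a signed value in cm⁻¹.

Octahedral high-spin t2g^6 e_g^3: CFSE = -0.6 × 13790 = -8274 cm⁻¹.
Tetrahedral e^4 t2^5 gives -0.4Δₜ = -0.4 × (4/9) × 13790 = -2452 cm⁻¹.
OSPE = CFSE(oct) − CFSE(tet) = -8274 − (-2452) = -5822 cm⁻¹.

-5822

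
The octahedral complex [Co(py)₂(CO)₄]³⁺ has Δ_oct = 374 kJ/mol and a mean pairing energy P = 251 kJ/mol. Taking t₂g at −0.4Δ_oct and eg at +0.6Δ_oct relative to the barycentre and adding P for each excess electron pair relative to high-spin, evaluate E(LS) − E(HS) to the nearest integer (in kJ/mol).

Ligand charges: 2×(+0) from py and 4×(+0) from CO sum to +0; with overall charge +3, Co is +3.
Co is in group 9, so Co³⁺ is d⁶ (9 − 3 = 6).
High-spin: t₂g⁴ eg², CFSE = -0.4Δ_oct = -150 kJ/mol.
For low-spin the configuration is t₂g⁶ eg⁰: orbital energy -2.4 × 374 = -898 kJ/mol, and 2 additional pairs relative to high-spin add 502 kJ/mol, giving -396 kJ/mol.
E(LS) − E(HS) = -396 − (-150) = -246 kJ/mol.

-246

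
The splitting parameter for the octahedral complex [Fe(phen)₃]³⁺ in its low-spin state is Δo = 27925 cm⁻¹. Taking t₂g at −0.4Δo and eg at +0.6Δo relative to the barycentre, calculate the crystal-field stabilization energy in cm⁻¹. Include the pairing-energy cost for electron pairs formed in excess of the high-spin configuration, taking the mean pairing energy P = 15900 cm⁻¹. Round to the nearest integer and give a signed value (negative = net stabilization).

-24050

phen is neutral, so the +3 overall charge sits on Fe: oxidation state +3.
Group 8 minus oxidation state +3 gives a d⁵ configuration for Fe³⁺.
Configuration: t₂g⁵ eg⁰.
The orbital stabilization is -2.0Δo = -2.0 × 27925 = -55850 cm⁻¹.
Relative to high-spin t₂g³ eg² (0 paired), the low-spin configuration has 2 additional pairs, contributing +2 × 15900 = +31800 cm⁻¹.
Combining: -55850 + 31800 = -24050 cm⁻¹.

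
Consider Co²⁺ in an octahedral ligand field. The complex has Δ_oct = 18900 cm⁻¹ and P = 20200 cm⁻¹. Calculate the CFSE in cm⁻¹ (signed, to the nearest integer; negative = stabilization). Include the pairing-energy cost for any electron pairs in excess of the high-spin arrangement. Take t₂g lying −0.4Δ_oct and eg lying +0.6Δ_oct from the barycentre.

Co²⁺: group 9, so d-count = 9 − 2 = 7.
With Δ_oct < P the complex is high-spin.
Configuration: t₂g⁵ eg².
Orbital CFSE = -0.8Δ_oct = -0.8 × 18900 = -15120 cm⁻¹.
High-spin has no excess pairs, so no pairing correction applies.

-15120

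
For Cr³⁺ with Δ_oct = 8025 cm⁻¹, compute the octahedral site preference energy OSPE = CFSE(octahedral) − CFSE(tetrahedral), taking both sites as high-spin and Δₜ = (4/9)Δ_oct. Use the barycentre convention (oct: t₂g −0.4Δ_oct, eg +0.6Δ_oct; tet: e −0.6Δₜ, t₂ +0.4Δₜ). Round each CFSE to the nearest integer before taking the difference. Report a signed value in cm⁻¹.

Cr is in group 6, so Cr³⁺ is d³ (6 − 3 = 3).
Octahedral high-spin t2g^3 e_g^0: CFSE = -1.2 × 8025 = -9630 cm⁻¹.
Tetrahedral e^2 t2^1 gives -0.8Δₜ = -0.8 × (4/9) × 8025 = -2853 cm⁻¹.
OSPE = -9630 − (-2853) = -6777 cm⁻¹.

-6777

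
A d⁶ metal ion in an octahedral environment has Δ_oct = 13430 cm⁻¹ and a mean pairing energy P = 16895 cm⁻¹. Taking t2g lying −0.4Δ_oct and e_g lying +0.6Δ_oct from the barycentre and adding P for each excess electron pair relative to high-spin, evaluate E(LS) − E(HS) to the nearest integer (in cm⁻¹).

6930

High-spin: t2g^4 e_g^2, CFSE = -0.4Δ_oct = -5372 cm⁻¹.
Low-spin t2g^6 e_g^0 gives -2.4Δ_oct = -32232 cm⁻¹, but forming 2 extra pairs costs 2P = 33790 cm⁻¹, so E(LS) = -32232 + 33790 = 1558 cm⁻¹.
Thus E(LS) − E(HS) = 6930 cm⁻¹.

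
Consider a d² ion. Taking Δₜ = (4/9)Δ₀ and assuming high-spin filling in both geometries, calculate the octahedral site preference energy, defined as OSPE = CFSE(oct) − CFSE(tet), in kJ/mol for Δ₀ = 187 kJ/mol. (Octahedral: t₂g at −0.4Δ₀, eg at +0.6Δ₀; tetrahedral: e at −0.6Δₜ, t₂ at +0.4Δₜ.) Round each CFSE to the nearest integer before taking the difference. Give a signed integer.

Octahedral (high-spin): t2g^2 e_g^0, CFSE = 2(−0.4) + 0(+0.6) = -0.8Δ₀ = -0.8 × 187 = -150 kJ/mol.
Tetrahedral e^2 t2^0 gives -1.2Δₜ = -1.2 × (4/9) × 187 = -100 kJ/mol.
Subtracting, OSPE = -150 − (-100) = -50 kJ/mol.

-50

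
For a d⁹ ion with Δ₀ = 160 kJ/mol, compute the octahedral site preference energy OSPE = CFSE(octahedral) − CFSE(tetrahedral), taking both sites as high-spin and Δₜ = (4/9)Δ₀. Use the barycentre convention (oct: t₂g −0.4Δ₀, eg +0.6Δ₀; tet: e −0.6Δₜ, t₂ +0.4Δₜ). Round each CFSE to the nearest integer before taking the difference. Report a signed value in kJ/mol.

Octahedral (high-spin): t₂g⁶ eg³, CFSE = 6(−0.4) + 3(+0.6) = -0.6Δ₀ = -0.6 × 160 = -96 kJ/mol.
Tetrahedral: e⁴ t₂⁵, CFSE = 4(−0.6) + 5(+0.4) = -0.4Δₜ = -0.4 × (4/9) × 160 = -28 kJ/mol.
OSPE = CFSE(oct) − CFSE(tet) = -96 − (-28) = -68 kJ/mol.

-68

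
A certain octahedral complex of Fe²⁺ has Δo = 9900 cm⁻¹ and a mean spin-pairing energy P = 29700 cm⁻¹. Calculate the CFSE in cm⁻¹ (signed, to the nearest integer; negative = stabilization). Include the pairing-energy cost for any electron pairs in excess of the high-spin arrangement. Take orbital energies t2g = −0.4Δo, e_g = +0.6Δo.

-3960

Fe sits in group 8; removing 2 electrons leaves Fe²⁺ with 8 − 2 = 6 d electrons.
Since Δo = 9900 cm⁻¹ < P = 29700 cm⁻¹, the complex adopts the high-spin configuration.
Filling d⁶ accordingly: t2g^4 e_g^2.
Orbital CFSE = -0.4Δo = -0.4 × 9900 = -3960 cm⁻¹.
High-spin has no excess pairs, so no pairing correction applies.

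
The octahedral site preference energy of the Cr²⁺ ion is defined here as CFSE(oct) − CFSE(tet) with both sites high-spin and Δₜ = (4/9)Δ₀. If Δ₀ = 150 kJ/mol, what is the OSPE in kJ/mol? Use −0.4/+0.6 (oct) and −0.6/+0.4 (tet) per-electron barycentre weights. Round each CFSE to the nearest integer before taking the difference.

-63

Cr²⁺: group 6, so d-count = 6 − 2 = 4.
Octahedral (high-spin): t₂g³ eg¹, CFSE = 3(−0.4) + 1(+0.6) = -0.6Δ₀ = -0.6 × 150 = -90 kJ/mol.
Tetrahedral: e² t₂², CFSE = 2(−0.6) + 2(+0.4) = -0.4Δₜ = -0.4 × (4/9) × 150 = -27 kJ/mol.
OSPE = -90 − (-27) = -63 kJ/mol.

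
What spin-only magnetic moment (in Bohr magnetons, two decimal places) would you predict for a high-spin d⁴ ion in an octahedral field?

4.90 Bohr magnetons

Configuration: t₂g³ eg¹ → 4 unpaired electrons.
μ(spin-only) = √[4(4+2)] = √24 ≈ 4.90 Bohr magnetons.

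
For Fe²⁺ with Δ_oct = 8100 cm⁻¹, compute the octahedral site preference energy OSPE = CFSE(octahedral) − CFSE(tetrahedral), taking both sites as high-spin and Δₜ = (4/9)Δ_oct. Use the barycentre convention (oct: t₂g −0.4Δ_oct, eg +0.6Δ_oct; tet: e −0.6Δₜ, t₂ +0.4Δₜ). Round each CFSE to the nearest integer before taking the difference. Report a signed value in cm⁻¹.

-1080

Fe²⁺: group 8, so d-count = 8 − 2 = 6.
Octahedral (high-spin): t₂g⁴ eg², CFSE = 4(−0.4) + 2(+0.6) = -0.4Δ_oct = -0.4 × 8100 = -3240 cm⁻¹.
Tetrahedral: e³ t₂³, CFSE = 3(−0.6) + 3(+0.4) = -0.6Δₜ = -0.6 × (4/9) × 8100 = -2160 cm⁻¹.
OSPE = CFSE(oct) − CFSE(tet) = -3240 − (-2160) = -1080 cm⁻¹.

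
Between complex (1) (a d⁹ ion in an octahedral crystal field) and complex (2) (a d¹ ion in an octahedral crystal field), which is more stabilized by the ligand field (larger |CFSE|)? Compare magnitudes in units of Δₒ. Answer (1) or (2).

(1)

(1): For octahedral d⁹ the high- and low-spin configurations coincide; t2g^6 e_g^3, CFSE = -0.6Δₒ.
(2): t₂g¹ eg⁰, CFSE = -0.4Δₒ.
So (1) has the larger |CFSE|.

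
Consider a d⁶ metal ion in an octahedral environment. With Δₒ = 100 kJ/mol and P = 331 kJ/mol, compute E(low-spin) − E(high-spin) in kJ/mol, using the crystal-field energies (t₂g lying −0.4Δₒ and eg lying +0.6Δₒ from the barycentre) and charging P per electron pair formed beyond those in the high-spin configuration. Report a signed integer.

462

High-spin d⁶ fills as t₂g⁴ eg² with CFSE 4(−0.4) + 2(+0.6) = -0.4Δₒ = -40 kJ/mol.
For low-spin the configuration is t₂g⁶ eg⁰: orbital energy -2.4 × 100 = -240 kJ/mol, and 2 additional pairs relative to high-spin add 662 kJ/mol, giving 422 kJ/mol.
The difference is 422 − (-40) = 462 kJ/mol, so high-spin lies lower.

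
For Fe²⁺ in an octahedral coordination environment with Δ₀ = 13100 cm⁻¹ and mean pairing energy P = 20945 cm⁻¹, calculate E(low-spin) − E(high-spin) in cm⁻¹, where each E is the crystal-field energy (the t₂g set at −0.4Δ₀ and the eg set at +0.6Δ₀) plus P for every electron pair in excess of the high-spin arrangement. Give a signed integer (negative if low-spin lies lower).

15690

Fe²⁺: group 8, so d-count = 8 − 2 = 6.
In the high-spin limit (t₂g⁴ eg²) the orbital term is -0.4Δ₀ = -5240 cm⁻¹, with no excess pairing.
Low-spin: t₂g⁶ eg⁰, orbital CFSE = -2.4Δ₀ = -31440 cm⁻¹; plus 2 excess pairs × P = +41890 cm⁻¹; total 10450 cm⁻¹.
The difference is 10450 − (-5240) = 15690 cm⁻¹, so high-spin lies lower.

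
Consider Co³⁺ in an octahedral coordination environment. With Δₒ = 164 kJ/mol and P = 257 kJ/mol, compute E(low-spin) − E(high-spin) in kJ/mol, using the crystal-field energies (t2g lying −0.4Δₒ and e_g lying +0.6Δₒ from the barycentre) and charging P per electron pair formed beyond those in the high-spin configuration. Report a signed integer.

186

Group 9 minus oxidation state +3 gives a d⁶ configuration for Co³⁺.
High-spin: t2g^4 e_g^2, CFSE = -0.4Δₒ = -66 kJ/mol.
Low-spin t2g^6 e_g^0 gives -2.4Δₒ = -394 kJ/mol, but forming 2 extra pairs costs 2P = 514 kJ/mol, so E(LS) = -394 + 514 = 120 kJ/mol.
The difference is 120 − (-66) = 186 kJ/mol, so high-spin lies lower.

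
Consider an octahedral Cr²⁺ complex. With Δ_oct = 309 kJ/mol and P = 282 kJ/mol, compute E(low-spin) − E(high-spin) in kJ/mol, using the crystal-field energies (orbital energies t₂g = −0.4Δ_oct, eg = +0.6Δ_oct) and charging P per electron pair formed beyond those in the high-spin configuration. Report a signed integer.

-27

Group 6 minus oxidation state +2 gives a d⁴ configuration for Cr²⁺.
High-spin: t₂g³ eg¹, CFSE = -0.6Δ_oct = -185 kJ/mol.
Low-spin t₂g⁴ eg⁰ gives -1.6Δ_oct = -494 kJ/mol, but forming 1 extra pair costs 1P = 282 kJ/mol, so E(LS) = -494 + 282 = -212 kJ/mol.
E(LS) − E(HS) = -212 − (-185) = -27 kJ/mol.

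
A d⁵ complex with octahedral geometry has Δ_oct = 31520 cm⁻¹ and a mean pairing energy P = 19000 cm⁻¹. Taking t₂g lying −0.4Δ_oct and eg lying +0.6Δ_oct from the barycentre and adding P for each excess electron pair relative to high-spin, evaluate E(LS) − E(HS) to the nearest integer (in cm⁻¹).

In the high-spin limit (t₂g³ eg²) the orbital term is 0.0Δ_oct = 0 cm⁻¹, with no excess pairing.
Low-spin: t₂g⁵ eg⁰, orbital CFSE = -2.0Δ_oct = -63040 cm⁻¹; plus 2 excess pairs × P = +38000 cm⁻¹; total -25040 cm⁻¹.
The difference is -25040 − (0) = -25040 cm⁻¹, so low-spin lies lower.

-25040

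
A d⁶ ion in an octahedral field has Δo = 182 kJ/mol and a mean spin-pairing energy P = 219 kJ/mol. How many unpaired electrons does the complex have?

4

Here Δo < P (182 < 219), so the high-spin state is favoured.
Filling d⁶ accordingly: t₂g⁴ eg².
Unpaired electrons: 4.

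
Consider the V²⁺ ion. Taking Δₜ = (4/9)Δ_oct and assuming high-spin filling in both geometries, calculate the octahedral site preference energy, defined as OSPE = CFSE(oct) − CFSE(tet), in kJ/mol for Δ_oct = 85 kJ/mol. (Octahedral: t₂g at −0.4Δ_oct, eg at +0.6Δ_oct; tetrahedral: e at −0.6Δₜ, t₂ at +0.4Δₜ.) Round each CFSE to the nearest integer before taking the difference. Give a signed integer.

-72

Group 5 minus oxidation state +2 gives a d³ configuration for V²⁺.
Octahedral (high-spin): t₂g³ eg⁰, CFSE = 3(−0.4) + 0(+0.6) = -1.2Δ_oct = -1.2 × 85 = -102 kJ/mol.
In a tetrahedral site the filling is e² t₂¹: CFSE(tet) = -0.8Δₜ = -0.8 × (4/9)(85) = -30 kJ/mol.
OSPE = -102 − (-30) = -72 kJ/mol.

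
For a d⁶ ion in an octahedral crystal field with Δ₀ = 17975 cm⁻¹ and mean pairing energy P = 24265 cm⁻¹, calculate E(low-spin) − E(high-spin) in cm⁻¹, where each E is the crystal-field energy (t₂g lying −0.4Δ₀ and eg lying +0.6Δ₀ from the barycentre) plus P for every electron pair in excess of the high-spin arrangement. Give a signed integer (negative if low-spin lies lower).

In the high-spin limit (t₂g⁴ eg²) the orbital term is -0.4Δ₀ = -7190 cm⁻¹, with no excess pairing.
Low-spin: t₂g⁶ eg⁰, orbital CFSE = -2.4Δ₀ = -43140 cm⁻¹; plus 2 excess pairs × P = +48530 cm⁻¹; total 5390 cm⁻¹.
Thus E(LS) − E(HS) = 12580 cm⁻¹.

12580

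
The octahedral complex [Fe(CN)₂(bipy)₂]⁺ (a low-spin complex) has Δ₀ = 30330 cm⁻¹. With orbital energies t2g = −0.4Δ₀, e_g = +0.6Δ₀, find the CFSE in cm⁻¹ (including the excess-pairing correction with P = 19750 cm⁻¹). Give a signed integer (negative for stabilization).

-21160

Ligand charges: 2×(-1) from CN⁻ and 2×(+0) from bipy sum to -2; with overall charge +1, Fe is +3.
Fe³⁺: group 8, so d-count = 8 − 3 = 5.
Electron filling gives t2g^5 e_g^0.
CFSE(orbital) = 5×(-0.4Δ₀) + 0×(0.6Δ₀) = -2.0Δ₀; with Δ₀ = 30330 cm⁻¹ that is -60660 cm⁻¹.
High-spin d⁵ would be t2g^3 e_g^2 with 0 pairs; low-spin has 2, so 2 excess pairs cost +2P = +39500 cm⁻¹.
Net CFSE = -60660 + 39500 = -21160 cm⁻¹.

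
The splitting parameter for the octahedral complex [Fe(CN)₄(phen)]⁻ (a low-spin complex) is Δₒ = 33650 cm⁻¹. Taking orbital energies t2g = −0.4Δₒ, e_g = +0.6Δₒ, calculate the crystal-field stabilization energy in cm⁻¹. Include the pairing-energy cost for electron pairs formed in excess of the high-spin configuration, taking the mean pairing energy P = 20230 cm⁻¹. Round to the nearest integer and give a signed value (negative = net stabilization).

-26840

Ligand charges: 4×(-1) from CN⁻ and 1×(+0) from phen sum to -4; with overall charge -1, Fe is +3.
Fe sits in group 8; removing 3 electrons leaves Fe³⁺ with 8 − 3 = 5 d electrons.
The d⁵ electrons fill as t2g^5 e_g^0.
The orbital stabilization is -2.0Δₒ = -2.0 × 33650 = -67300 cm⁻¹.
High-spin d⁵ would be t2g^3 e_g^2 with 0 pairs; low-spin has 2, so 2 excess pairs cost +2P = +40460 cm⁻¹.
Combining: -67300 + 40460 = -26840 cm⁻¹.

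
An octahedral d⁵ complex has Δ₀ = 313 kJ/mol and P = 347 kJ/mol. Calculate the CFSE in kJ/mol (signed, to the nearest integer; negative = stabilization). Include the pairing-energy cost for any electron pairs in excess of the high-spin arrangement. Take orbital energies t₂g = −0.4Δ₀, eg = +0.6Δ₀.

0

Δ₀ < P, so pairing is avoided: the ground state is high-spin.
Filling d⁵ accordingly: t₂g³ eg².
Orbital CFSE = 0.0Δ₀ = 0.0 × 313 = 0 kJ/mol.
High-spin has no excess pairs, so no pairing correction applies.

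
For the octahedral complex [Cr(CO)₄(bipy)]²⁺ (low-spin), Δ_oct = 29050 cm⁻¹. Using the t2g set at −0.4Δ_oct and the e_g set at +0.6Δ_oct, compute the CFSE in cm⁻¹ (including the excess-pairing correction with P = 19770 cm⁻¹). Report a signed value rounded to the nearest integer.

-26710

Ligand charges: 4×(+0) from CO and 1×(+0) from bipy sum to +0; with overall charge +2, Cr is +2.
Cr²⁺: group 6, so d-count = 6 − 2 = 4.
Configuration: t2g^4 e_g^0.
The orbital stabilization is -1.6Δ_oct = -1.6 × 29050 = -46480 cm⁻¹.
Pairing penalty: 1 pair vs 0 in the high-spin reference → 1 extra × P = 19770 cm⁻¹.
Combining: -46480 + 19770 = -26710 cm⁻¹.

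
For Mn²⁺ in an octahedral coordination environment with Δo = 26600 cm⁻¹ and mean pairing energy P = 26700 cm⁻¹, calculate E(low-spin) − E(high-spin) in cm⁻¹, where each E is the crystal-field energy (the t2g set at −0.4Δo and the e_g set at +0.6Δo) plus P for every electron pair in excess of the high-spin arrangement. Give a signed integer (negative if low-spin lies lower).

200

Mn²⁺: group 7, so d-count = 7 − 2 = 5.
High-spin: t2g^3 e_g^2, CFSE = 0.0Δo = 0 cm⁻¹.
For low-spin the configuration is t2g^5 e_g^0: orbital energy -2.0 × 26600 = -53200 cm⁻¹, and 2 additional pairs relative to high-spin add 53400 cm⁻¹, giving 200 cm⁻¹.
Thus E(LS) − E(HS) = 200 cm⁻¹.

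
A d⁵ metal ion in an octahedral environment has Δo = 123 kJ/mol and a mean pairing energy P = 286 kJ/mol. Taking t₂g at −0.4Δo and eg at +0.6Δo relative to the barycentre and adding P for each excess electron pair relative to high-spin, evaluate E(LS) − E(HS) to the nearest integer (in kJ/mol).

High-spin: t₂g³ eg², CFSE = 0.0Δo = 0 kJ/mol.
Low-spin: t₂g⁵ eg⁰, orbital CFSE = -2.0Δo = -246 kJ/mol; plus 2 excess pairs × P = +572 kJ/mol; total 326 kJ/mol.
Thus E(LS) − E(HS) = 326 kJ/mol.

326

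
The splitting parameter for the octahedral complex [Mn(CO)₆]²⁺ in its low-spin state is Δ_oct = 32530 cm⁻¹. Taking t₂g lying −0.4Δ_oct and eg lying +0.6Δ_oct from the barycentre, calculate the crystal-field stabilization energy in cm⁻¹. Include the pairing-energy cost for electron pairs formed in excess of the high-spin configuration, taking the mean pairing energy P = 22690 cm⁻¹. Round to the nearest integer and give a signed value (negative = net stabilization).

-19680

CO is neutral, so the +2 overall charge sits on Mn: oxidation state +2.
Mn sits in group 7; removing 2 electrons leaves Mn²⁺ with 7 − 2 = 5 d electrons.
Configuration: t₂g⁵ eg⁰.
The orbital stabilization is -2.0Δ_oct = -2.0 × 32530 = -65060 cm⁻¹.
Pairing penalty: 2 pairs vs 0 in the high-spin reference → 2 extra × P = 45380 cm⁻¹.
Combining: -65060 + 45380 = -19680 cm⁻¹.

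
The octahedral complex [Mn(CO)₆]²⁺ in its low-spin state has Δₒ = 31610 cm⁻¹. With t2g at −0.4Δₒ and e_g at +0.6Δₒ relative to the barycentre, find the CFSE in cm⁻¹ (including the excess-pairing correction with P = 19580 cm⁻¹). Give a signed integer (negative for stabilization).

-24060

CO is neutral, so the +2 overall charge sits on Mn: oxidation state +2.
Mn is in group 7, so Mn²⁺ is d⁵ (7 − 2 = 5).
Electron filling gives t2g^5 e_g^0.
The orbital stabilization is -2.0Δₒ = -2.0 × 31610 = -63220 cm⁻¹.
Relative to high-spin t2g^3 e_g^2 (0 paired), the low-spin configuration has 2 additional pairs, contributing +2 × 19580 = +39160 cm⁻¹.
Net CFSE = -63220 + 39160 = -24060 cm⁻¹.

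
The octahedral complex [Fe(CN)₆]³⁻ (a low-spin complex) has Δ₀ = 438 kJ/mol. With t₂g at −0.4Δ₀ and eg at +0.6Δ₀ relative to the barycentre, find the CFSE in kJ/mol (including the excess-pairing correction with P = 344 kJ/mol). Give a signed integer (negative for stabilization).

-188

Each CN⁻ contributes -1; 6 × (-1) = -6. With overall charge -3, Fe is in the +3 oxidation state.
Fe³⁺: group 8, so d-count = 8 − 3 = 5.
Electron filling gives t₂g⁵ eg⁰.
The orbital stabilization is -2.0Δ₀ = -2.0 × 438 = -876 kJ/mol.
Pairing penalty: 2 pairs vs 0 in the high-spin reference → 2 extra × P = 688 kJ/mol.
Combining: -876 + 688 = -188 kJ/mol.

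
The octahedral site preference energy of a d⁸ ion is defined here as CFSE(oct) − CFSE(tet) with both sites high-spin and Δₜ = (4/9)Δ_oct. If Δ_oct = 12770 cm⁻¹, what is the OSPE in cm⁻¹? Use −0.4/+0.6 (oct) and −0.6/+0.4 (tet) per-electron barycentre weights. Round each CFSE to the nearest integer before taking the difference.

-10784

In an octahedral site d⁸ (HS) is t2g^6 e_g^2, giving CFSE(oct) = -1.2Δ_oct = -15324 cm⁻¹.
In a tetrahedral site the filling is e^4 t2^4: CFSE(tet) = -0.8Δₜ = -0.8 × (4/9)(12770) = -4540 cm⁻¹.
OSPE = CFSE(oct) − CFSE(tet) = -15324 − (-4540) = -10784 cm⁻¹.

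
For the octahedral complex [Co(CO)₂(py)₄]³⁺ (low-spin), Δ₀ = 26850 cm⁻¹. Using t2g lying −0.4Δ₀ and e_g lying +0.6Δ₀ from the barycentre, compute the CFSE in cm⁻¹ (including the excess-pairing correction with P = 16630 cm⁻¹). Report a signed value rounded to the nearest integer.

Ligand charges: 2×(+0) from CO and 4×(+0) from py sum to +0; with overall charge +3, Co is +3.
Group 9 minus oxidation state +3 gives a d⁶ configuration for Co³⁺.
Electron filling gives t2g^6 e_g^0.
The orbital stabilization is -2.4Δ₀ = -2.4 × 26850 = -64440 cm⁻¹.
High-spin d⁶ would be t2g^4 e_g^2 with 1 pair; low-spin has 3, so 2 excess pairs cost +2P = +33260 cm⁻¹.
Combining: -64440 + 33260 = -31180 cm⁻¹.

-31180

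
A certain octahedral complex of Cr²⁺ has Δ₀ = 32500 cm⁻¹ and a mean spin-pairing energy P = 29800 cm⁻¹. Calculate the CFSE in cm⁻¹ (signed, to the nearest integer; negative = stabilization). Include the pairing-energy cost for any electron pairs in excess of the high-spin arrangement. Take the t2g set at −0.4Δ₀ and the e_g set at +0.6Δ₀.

-22200

Cr is in group 6, so Cr²⁺ is d⁴ (6 − 2 = 4).
Since Δ₀ = 32500 cm⁻¹ > P = 29800 cm⁻¹, the complex adopts the low-spin configuration.
Filling d⁴ accordingly: t2g^4 e_g^0.
Orbital CFSE = -1.6Δ₀ = -1.6 × 32500 = -52000 cm⁻¹.
Excess pairs vs high-spin: 1 − 0 = 1; pairing cost = +29800 cm⁻¹.
Net CFSE = -52000 + 29800 = -22200 cm⁻¹.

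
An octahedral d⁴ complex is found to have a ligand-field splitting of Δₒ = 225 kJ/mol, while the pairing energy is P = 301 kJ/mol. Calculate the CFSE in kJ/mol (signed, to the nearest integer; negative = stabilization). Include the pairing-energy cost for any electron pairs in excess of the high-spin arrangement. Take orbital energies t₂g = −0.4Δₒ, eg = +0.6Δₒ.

Since Δₒ = 225 kJ/mol < P = 301 kJ/mol, the complex adopts the high-spin configuration.
That gives t₂g³ eg¹.
Orbital CFSE = -0.6Δₒ = -0.6 × 225 = -135 kJ/mol.
High-spin has no excess pairs, so no pairing correction applies.

-135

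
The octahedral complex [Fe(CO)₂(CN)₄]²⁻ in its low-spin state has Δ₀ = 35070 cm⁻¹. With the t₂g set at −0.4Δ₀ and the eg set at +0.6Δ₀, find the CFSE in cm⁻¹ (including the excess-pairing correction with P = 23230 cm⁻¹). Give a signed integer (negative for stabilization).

Ligand charges: 2×(+0) from CO and 4×(-1) from CN⁻ sum to -4; with overall charge -2, Fe is +2.
Group 8 minus oxidation state +2 gives a d⁶ configuration for Fe²⁺.
Electron filling gives t₂g⁶ eg⁰.
The orbital stabilization is -2.4Δ₀ = -2.4 × 35070 = -84168 cm⁻¹.
High-spin d⁶ would be t₂g⁴ eg² with 1 pair; low-spin has 3, so 2 excess pairs cost +2P = +46460 cm⁻¹.
Net CFSE = -84168 + 46460 = -37708 cm⁻¹.

-37708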